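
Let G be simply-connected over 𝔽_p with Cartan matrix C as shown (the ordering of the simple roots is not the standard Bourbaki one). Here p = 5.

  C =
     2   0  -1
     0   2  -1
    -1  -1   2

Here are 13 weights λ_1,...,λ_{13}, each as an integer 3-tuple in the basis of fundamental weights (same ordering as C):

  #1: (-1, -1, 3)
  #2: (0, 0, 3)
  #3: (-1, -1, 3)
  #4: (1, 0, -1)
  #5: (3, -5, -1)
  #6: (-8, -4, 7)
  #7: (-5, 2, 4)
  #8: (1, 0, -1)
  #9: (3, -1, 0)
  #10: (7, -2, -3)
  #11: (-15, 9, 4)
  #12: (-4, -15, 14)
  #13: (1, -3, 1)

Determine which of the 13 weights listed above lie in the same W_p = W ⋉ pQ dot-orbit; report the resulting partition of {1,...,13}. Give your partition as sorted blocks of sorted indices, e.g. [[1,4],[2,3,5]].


A_3 Cartan matrix, 3 simple roots permuted; ρ=(1,1,1).

Folding the 13 weights λ_j+ρ into Ā_5 (reps in the given 3-coord order):

  [1] (0, 0, 4)
  [2] (0, 0, 4)
  [3] (0, 0, 4)
  [4] (2, 1, 0)
  [5] (0, 0, 4)
  [6] (2, 2, 0)
  [7] (1, 0, 1)
  [8] (2, 1, 0)
  [9] (4, 0, 1)
  [10] (2, 1, 0)
  [11] (4, 0, 1)
  [12] (2, 1, 0)
  [13] (2, 2, 0)

Partition of {1..13} into 5 W_5-dot-orbits:

[[1, 2, 3, 5], [4, 8, 10, 12], [6, 13], [7], [9, 11]]


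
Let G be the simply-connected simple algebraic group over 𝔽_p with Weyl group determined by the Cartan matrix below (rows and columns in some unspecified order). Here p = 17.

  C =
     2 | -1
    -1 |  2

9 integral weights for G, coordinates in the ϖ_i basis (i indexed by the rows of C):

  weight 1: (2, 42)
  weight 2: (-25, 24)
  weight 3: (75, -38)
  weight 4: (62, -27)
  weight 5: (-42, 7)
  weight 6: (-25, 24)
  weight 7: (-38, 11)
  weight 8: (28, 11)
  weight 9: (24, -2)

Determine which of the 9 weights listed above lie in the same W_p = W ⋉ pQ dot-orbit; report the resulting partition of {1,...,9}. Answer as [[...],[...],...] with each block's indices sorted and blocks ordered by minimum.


Dynkin diagram of C (from the 2 off-diagonal −1 entries): A_2.

Ā_17 reps of the 9 weights (A_2, coords as presented):

    λ_1 → (5, 3)
    λ_2 → (9, 7)
    λ_3 → (5, 3)
    λ_4 → (5, 3)
    λ_5 → (9, 7)
    λ_6 → (9, 7)
    λ_7 → (5, 3)
    λ_8 → (7, 5)
    λ_9 → (9, 7)

Partition of {1..9} into 3 W_17-dot-orbits:

[[1, 3, 4, 7], [2, 5, 6, 9], [8]]


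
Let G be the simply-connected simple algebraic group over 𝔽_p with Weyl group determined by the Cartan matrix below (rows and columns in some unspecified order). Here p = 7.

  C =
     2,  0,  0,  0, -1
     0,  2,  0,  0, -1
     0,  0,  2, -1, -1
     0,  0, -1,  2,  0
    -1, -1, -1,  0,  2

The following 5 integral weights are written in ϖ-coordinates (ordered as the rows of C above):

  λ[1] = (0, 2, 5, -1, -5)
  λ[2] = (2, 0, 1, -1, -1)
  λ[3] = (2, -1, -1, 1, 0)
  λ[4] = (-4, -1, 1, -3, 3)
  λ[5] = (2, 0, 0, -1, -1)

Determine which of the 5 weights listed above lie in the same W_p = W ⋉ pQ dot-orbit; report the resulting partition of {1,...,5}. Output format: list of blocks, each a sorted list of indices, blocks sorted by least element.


C ↔ D_5 under row/col permutation; |W(D_5)| = 1920.

Ā_7 reps of the 5 weights (D_5, coords as presented):

  [1] (3, 1, 1, 0, 0) · [2] (3, 1, 1, 0, 0) · [3] (3, 0, 0, 2, 1) · [4] (3, 0, 0, 2, 1) · [5] (3, 1, 1, 0, 0)

Partition of {1..5} into 2 W_7-dot-orbits:

[[1, 2, 5], [3, 4]]


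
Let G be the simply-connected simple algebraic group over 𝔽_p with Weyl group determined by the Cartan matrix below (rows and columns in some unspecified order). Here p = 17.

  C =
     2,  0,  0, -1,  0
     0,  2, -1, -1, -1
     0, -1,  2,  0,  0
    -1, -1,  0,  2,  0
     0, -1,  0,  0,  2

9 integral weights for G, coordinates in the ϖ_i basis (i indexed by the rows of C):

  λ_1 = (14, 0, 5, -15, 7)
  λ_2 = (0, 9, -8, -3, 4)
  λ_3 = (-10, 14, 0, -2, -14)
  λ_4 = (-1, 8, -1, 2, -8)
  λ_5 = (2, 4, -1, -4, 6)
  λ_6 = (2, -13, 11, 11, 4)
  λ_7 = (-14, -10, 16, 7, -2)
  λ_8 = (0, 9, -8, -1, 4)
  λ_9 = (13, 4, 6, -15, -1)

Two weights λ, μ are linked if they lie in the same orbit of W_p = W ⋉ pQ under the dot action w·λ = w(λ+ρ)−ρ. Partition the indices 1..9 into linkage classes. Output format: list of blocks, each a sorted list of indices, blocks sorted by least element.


Type D_5, rank 5, |W|=1920; reorder rows/cols to standard.

W_17-reps of the 9 weights in Ā_17 (same 5-coord order as C):

  1: (1, 1, 7, 1, 5) · 2: (1, 1, 7, 1, 5) · 3: (1, 1, 7, 1, 5) · 4: (0, 2, 0, 3, 7) · 5: (0, 2, 0, 3, 7) · 6: (0, 2, 0, 3, 7) · 7: (1, 1, 7, 1, 5) · 8: (1, 1, 7, 1, 5) · 9: (0, 2, 0, 3, 7)

2 distinct reps among the 9 weights ⇒ 2 W_17-linkage classes:

[[1, 2, 3, 7, 8], [4, 5, 6, 9]]


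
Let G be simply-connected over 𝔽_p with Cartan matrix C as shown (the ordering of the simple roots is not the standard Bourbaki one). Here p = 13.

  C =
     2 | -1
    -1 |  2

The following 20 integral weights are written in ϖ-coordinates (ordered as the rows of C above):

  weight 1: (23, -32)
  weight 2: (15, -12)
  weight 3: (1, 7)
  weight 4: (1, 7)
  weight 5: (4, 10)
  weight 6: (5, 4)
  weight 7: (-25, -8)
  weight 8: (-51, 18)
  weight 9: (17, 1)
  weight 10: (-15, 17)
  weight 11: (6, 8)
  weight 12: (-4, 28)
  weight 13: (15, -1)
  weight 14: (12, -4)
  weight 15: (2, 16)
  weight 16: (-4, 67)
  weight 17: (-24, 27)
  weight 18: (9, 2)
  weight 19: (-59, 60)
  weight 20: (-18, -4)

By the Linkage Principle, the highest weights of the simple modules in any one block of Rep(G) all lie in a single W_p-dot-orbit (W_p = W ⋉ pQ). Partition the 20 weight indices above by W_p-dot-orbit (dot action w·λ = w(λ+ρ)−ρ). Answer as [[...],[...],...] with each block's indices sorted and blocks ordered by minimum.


Cartan matrix: type A_2 (|W|=6); un-permuting the 2 rows.

Ā_13 reps of the 20 weights (A_2, coords as presented):

  1: (6, 5) · 2: (2, 8) · 3: (2, 8) · 4: (2, 8) · 5: (2, 8) · 6: (6, 5) · 7: (6, 5) · 8: (5, 2) · 9: (6, 5) · 10: (8, 1) · 11: (4, 6) · 12: (10, 3) · 13: (10, 3) · 14: (10, 3) · 15: (4, 6) · 16: (10, 3) · 17: (2, 8) · 18: (10, 3) · 19: (4, 6) · 20: (4, 6)

These 20 weights hit 6 W_13-dot-orbits; sizes (4, 5, 1, 1, 4, 5):

[[1, 6, 7, 9], [2, 3, 4, 5, 17], [8], [10], [11, 15, 19, 20], [12, 13, 14, 16, 18]]


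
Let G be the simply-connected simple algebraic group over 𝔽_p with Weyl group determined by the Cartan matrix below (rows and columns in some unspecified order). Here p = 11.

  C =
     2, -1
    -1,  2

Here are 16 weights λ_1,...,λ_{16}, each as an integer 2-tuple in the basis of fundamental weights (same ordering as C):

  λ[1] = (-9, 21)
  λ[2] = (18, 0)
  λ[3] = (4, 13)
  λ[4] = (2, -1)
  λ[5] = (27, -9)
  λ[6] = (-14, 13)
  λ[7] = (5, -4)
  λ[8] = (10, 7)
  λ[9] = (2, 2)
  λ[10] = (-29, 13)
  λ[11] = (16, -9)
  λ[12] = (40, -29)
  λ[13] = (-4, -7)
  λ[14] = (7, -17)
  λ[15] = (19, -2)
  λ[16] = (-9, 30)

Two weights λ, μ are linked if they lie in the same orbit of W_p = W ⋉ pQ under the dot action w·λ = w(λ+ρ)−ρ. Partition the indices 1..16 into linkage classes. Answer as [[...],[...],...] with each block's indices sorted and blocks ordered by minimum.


C ↔ A_2 under row/col permutation; |W(A_2)| = 6.

Folding the 16 weights λ_j+ρ into Ā_11 (reps in the given 2-coord order):

  [1] (3, 0)
  [2] (2, 8)
  [3] (3, 3)
  [4] (3, 0)
  [5] (6, 3)
  [6] (8, 2)
  [7] (3, 3)
  [8] (3, 0)
  [9] (3, 3)
  [10] (3, 3)
  [11] (3, 2)
  [12] (6, 3)
  [13] (6, 3)
  [14] (3, 3)
  [15] (2, 8)
  [16] (2, 8)

6 distinct reps among the 16 weights ⇒ 6 W_11-linkage classes:

[[1, 4, 8], [2, 15, 16], [3, 7, 9, 10, 14], [5, 12, 13], [6], [11]]


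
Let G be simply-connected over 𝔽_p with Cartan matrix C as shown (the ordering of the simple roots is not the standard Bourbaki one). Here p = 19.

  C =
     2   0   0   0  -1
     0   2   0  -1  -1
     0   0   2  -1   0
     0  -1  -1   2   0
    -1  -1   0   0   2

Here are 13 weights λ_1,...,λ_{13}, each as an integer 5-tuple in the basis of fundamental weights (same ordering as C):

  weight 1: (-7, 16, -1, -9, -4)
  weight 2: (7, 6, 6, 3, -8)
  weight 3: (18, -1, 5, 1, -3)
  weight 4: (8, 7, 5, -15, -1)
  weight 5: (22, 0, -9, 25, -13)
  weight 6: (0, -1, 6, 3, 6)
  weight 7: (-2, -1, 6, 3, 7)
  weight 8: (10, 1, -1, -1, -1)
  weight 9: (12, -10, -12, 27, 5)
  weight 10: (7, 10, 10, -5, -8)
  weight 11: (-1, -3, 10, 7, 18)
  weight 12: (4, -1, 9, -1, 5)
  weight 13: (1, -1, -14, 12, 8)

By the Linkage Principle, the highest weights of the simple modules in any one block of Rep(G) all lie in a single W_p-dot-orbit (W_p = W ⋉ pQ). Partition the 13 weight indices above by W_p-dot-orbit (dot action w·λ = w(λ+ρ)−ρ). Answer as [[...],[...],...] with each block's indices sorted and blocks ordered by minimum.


Dynkin diagram of C (from the 8 off-diagonal −1 entries): A_5.

Alcove-folded reps (p=19, 13 weights, presented ϖ-order):

    1: (3, 0, 8, 0, 6)
    2: (1, 0, 7, 4, 7)
    3: (11, 2, 0, 0, 0)
    4: (3, 0, 8, 0, 6)
    5: (1, 0, 7, 4, 7)
    6: (1, 0, 7, 4, 7)
    7: (1, 0, 7, 4, 7)
    8: (11, 2, 0, 0, 0)
    9: (3, 0, 8, 0, 6)
    10: (1, 0, 7, 4, 7)
    11: (11, 2, 0, 0, 0)
    12: (3, 0, 8, 0, 6)
    13: (3, 0, 8, 0, 6)

These 13 weights hit 3 W_19-dot-orbits; sizes (5, 5, 3):

[[1, 4, 9, 12, 13], [2, 5, 6, 7, 10], [3, 8, 11]]


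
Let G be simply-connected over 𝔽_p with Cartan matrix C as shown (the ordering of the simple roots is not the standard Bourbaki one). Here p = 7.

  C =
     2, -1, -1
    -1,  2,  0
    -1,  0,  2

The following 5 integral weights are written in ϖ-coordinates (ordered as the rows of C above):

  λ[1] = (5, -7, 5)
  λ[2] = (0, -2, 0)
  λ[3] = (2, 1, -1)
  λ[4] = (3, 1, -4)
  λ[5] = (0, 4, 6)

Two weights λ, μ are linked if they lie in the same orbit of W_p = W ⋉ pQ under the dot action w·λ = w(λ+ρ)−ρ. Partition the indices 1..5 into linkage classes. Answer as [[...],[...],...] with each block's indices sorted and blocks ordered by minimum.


C ↔ A_3 under row/col permutation; |W(A_3)| = 24.

Each λ_j+ρ reduced to Ā_7; 3-tuples below use C's row order:

  λ_1 → (0, 1, 1);  λ_2 → (0, 1, 1);  λ_3 → (3, 2, 0);  λ_4 → (1, 2, 3);  λ_5 → (0, 1, 1)

The 5 indices split into 3 linkage classes (same alcove rep ⇔ same W_7-dot-orbit):

[[1, 2, 5], [3], [4]]


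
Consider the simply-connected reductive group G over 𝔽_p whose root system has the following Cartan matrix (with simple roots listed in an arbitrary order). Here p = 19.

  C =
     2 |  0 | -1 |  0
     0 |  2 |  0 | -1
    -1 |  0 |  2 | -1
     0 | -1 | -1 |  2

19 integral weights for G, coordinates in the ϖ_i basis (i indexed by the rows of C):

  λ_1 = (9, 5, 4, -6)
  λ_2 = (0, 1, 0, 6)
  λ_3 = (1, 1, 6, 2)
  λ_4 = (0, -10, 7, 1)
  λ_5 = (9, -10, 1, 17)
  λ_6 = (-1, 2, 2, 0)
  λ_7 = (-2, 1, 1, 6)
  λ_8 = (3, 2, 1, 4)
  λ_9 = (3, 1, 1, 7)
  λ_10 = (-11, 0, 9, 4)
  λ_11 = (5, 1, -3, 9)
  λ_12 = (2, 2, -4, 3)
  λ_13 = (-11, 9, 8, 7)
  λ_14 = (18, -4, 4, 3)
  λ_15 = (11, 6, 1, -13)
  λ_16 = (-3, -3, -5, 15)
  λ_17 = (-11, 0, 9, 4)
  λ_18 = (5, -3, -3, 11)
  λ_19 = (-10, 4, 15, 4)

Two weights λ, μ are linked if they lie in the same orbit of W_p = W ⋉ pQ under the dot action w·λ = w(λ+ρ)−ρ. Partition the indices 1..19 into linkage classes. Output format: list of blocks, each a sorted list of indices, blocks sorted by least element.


C ↔ A_4 under row/col permutation; |W(A_4)| = 120.

W_19-reps of the 19 weights in Ā_19 (same 4-coord order as C):

  λ_1 → (10, 1, 0, 5) · λ_2 → (1, 2, 1, 7) · λ_3 → (2, 2, 7, 3) · λ_4 → (1, 2, 1, 7) · λ_5 → (1, 2, 1, 7) · λ_6 → (0, 3, 3, 1) · λ_7 → (1, 2, 1, 7) · λ_8 → (4, 3, 2, 5) · λ_9 → (4, 2, 2, 8) · λ_10 → (10, 1, 0, 5) · λ_11 → (4, 2, 2, 8) · λ_12 → (0, 3, 3, 1) · λ_13 → (1, 2, 1, 7) · λ_14 → (10, 1, 0, 5) · λ_15 → (2, 2, 7, 3) · λ_16 → (4, 2, 2, 8) · λ_17 → (10, 1, 0, 5) · λ_18 → (4, 2, 2, 8) · λ_19 → (2, 2, 7, 3)

Grouping the 19 weights by Ā_19-representative: 6 linkage classes.

[[1, 10, 14, 17], [2, 4, 5, 7, 13], [3, 15, 19], [6, 12], [8], [9, 11, 16, 18]]


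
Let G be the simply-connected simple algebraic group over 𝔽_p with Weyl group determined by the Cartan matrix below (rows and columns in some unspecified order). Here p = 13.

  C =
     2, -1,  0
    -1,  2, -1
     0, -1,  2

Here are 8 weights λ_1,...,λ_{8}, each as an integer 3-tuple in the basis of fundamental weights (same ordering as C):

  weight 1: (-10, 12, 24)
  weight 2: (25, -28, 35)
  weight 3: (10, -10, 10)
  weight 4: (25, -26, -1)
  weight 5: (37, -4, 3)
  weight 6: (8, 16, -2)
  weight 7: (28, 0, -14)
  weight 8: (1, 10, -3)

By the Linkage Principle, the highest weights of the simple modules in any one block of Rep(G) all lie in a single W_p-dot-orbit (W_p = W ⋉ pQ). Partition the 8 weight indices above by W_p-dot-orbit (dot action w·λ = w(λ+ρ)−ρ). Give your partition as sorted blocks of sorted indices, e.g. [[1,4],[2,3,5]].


A_3 Cartan matrix, 3 simple roots permuted; ρ=(1,1,1).

Folding the 8 weights λ_j+ρ into Ā_13 (reps in the given 3-coord order):

  λ_1 → (1, 0, 9) · λ_2 → (1, 0, 9) · λ_3 → (2, 9, 2) · λ_4 → (0, 12, 0) · λ_5 → (1, 0, 9) · λ_6 → (1, 0, 9) · λ_7 → (1, 0, 9) · λ_8 → (2, 9, 2)

Partition of {1..8} into 3 W_13-dot-orbits:

[[1, 2, 5, 6, 7], [3, 8], [4]]


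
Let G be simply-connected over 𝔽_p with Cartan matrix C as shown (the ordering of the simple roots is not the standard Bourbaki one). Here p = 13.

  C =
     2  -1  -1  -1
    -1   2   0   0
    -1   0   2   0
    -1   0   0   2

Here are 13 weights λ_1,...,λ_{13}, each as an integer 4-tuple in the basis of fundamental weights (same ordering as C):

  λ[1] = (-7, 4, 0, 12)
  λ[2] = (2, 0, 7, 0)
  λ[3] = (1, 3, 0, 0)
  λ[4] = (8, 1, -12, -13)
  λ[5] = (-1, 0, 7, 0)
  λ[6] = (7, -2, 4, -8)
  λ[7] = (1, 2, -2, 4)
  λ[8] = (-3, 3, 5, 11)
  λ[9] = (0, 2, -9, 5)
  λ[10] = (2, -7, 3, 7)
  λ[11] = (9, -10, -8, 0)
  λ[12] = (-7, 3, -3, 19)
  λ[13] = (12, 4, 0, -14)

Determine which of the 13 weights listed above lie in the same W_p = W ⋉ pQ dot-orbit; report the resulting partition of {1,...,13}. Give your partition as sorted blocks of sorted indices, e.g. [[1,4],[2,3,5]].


Dynkin diagram of C (from the 6 off-diagonal −1 entries): D_4.

Alcove-folded reps (p=13, 13 weights, presented ϖ-order):

  λ_1 → (0, 1, 5, 7)
  λ_2 → (0, 1, 8, 1)
  λ_3 → (2, 4, 1, 1)
  λ_4 → (1, 9, 0, 1)
  λ_5 → (0, 1, 8, 1)
  λ_6 → (0, 1, 5, 7)
  λ_7 → (1, 3, 1, 5)
  λ_8 → (1, 3, 1, 5)
  λ_9 → (2, 4, 1, 1)
  λ_10 → (1, 3, 1, 5)
  λ_11 → (1, 3, 1, 5)
  λ_12 → (1, 3, 1, 5)
  λ_13 → (0, 1, 5, 7)

Partition of {1..13} into 5 W_13-dot-orbits:

[[1, 6, 13], [2, 5], [3, 9], [4], [7, 8, 10, 11, 12]]


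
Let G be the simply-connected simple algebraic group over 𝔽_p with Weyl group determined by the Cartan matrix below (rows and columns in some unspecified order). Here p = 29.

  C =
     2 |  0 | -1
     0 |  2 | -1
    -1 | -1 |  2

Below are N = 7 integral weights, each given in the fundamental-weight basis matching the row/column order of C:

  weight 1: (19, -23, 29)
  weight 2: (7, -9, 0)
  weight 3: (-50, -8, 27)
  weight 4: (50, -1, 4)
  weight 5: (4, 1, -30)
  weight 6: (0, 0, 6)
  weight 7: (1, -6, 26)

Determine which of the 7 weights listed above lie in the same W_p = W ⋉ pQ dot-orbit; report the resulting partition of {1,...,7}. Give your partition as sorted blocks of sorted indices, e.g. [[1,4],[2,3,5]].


Cartan matrix: type A_3 (|W|=24); un-permuting the 3 rows.

Alcove-folded reps (p=29, 7 weights, presented ϖ-order):

  1: (1, 1, 7)
  2: (1, 1, 7)
  3: (1, 1, 7)
  4: (2, 5, 22)
  5: (2, 5, 22)
  6: (1, 1, 7)
  7: (2, 5, 22)

Linkage partition of the 7 weights (2 classes, p=29):

[[1, 2, 3, 6], [4, 5, 7]]


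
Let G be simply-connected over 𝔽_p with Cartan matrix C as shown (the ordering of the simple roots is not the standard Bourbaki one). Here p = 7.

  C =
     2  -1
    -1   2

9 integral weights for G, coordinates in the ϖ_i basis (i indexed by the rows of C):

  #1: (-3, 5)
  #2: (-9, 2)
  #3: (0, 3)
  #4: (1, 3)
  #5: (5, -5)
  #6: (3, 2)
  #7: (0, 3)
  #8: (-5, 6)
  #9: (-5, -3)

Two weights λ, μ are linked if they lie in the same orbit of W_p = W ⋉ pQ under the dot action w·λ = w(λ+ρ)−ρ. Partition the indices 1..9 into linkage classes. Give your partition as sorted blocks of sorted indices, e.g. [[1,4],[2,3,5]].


Cartan matrix: type A_2 (|W|=6); un-permuting the 2 rows.

Each λ_j+ρ reduced to Ā_7; 2-tuples below use C's row order:

  λ_1 → (2, 4)
  λ_2 → (2, 4)
  λ_3 → (1, 4)
  λ_4 → (2, 4)
  λ_5 → (2, 4)
  λ_6 → (4, 3)
  λ_7 → (1, 4)
  λ_8 → (4, 3)
  λ_9 → (2, 4)

3 distinct reps among the 9 weights ⇒ 3 W_7-linkage classes:

[[1, 2, 4, 5, 9], [3, 7], [6, 8]]


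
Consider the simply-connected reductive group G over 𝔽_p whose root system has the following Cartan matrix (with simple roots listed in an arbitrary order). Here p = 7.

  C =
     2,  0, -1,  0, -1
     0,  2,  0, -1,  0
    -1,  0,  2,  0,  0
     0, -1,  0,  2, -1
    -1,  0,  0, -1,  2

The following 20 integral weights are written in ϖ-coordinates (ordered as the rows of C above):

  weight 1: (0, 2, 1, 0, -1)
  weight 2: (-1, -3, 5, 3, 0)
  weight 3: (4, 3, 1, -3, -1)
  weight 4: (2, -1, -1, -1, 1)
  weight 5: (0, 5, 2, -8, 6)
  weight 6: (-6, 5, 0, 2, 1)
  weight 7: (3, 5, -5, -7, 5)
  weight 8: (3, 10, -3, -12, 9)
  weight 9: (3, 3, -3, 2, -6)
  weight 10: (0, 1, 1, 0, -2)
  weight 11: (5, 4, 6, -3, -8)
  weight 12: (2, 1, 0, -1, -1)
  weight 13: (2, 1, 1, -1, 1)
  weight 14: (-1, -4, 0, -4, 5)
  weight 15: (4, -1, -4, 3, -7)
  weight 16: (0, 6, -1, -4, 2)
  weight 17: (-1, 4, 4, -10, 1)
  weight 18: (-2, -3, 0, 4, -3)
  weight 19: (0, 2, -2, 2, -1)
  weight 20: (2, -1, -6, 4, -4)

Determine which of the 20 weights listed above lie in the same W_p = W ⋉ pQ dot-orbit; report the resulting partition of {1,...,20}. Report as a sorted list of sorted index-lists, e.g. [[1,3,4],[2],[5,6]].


C ↔ A_5 under row/col permutation; |W(A_5)| = 720.

λ_j+ρ reflected into Ā_7 (⟨·,θ^∨⟩≤7); 5-tuples as given:

    1: (1, 3, 2, 1, 0)
    2: (0, 2, 2, 0, 1)
    3: (3, 0, 0, 0, 2)
    4: (3, 0, 0, 0, 2)
    5: (0, 3, 1, 3, 0)
    6: (0, 2, 2, 0, 1)
    7: (0, 3, 1, 3, 0)
    8: (3, 2, 1, 0, 0)
    9: (2, 2, 1, 2, 0)
    10: (0, 2, 2, 0, 1)
    11: (0, 2, 2, 0, 1)
    12: (3, 2, 1, 0, 0)
    13: (3, 0, 0, 0, 2)
    14: (0, 3, 1, 3, 0)
    15: (3, 2, 1, 0, 0)
    16: (0, 3, 1, 3, 0)
    17: (3, 0, 0, 0, 2)
    18: (0, 2, 2, 0, 1)
    19: (0, 3, 1, 3, 0)
    20: (3, 0, 0, 0, 2)

These 20 weights hit 6 W_7-dot-orbits; sizes (1, 5, 5, 5, 3, 1):

[[1], [2, 6, 10, 11, 18], [3, 4, 13, 17, 20], [5, 7, 14, 16, 19], [8, 12, 15], [9]]


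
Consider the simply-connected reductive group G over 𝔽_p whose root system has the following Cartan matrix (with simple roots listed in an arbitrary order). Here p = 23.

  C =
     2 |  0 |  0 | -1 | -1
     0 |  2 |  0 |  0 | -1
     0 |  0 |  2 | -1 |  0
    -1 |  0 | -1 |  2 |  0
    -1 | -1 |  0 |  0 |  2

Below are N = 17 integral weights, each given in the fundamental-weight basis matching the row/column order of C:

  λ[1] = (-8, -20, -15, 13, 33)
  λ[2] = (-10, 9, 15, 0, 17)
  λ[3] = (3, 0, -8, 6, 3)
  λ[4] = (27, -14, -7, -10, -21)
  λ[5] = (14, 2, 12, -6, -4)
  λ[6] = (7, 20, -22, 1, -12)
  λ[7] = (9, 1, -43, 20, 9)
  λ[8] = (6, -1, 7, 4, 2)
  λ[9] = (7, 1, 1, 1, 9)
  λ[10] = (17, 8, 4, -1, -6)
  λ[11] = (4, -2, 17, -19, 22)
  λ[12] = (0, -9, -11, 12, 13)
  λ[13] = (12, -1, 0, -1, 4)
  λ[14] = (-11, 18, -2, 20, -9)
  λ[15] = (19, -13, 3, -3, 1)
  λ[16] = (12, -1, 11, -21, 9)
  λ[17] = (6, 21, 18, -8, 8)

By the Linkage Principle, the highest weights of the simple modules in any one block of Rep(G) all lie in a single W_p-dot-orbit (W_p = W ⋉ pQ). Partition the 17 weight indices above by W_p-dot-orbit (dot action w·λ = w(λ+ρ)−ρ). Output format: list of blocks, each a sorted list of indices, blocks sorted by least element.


A_5 Cartan matrix, 5 simple roots permuted; ρ=(1,1,1,1,1).

Ā_23 reps of the 17 weights (A_5, coords as presented):

    [1] (4, 1, 7, 0, 4)
    [2] (1, 3, 5, 3, 6)
    [3] (4, 1, 7, 0, 4)
    [4] (1, 3, 5, 3, 6)
    [5] (7, 0, 8, 5, 3)
    [6] (8, 1, 1, 2, 10)
    [7] (8, 1, 1, 2, 10)
    [8] (7, 0, 8, 5, 3)
    [9] (8, 1, 1, 2, 10)
    [10] (13, 0, 1, 0, 5)
    [11] (13, 0, 1, 0, 5)
    [12] (1, 3, 5, 3, 6)
    [13] (13, 0, 1, 0, 5)
    [14] (8, 1, 1, 2, 10)
    [15] (8, 1, 1, 2, 10)
    [16] (7, 0, 8, 5, 3)
    [17] (4, 1, 7, 0, 4)

These 17 weights hit 5 W_23-dot-orbits; sizes (3, 3, 3, 5, 3):

[[1, 3, 17], [2, 4, 12], [5, 8, 16], [6, 7, 9, 14, 15], [10, 11, 13]]


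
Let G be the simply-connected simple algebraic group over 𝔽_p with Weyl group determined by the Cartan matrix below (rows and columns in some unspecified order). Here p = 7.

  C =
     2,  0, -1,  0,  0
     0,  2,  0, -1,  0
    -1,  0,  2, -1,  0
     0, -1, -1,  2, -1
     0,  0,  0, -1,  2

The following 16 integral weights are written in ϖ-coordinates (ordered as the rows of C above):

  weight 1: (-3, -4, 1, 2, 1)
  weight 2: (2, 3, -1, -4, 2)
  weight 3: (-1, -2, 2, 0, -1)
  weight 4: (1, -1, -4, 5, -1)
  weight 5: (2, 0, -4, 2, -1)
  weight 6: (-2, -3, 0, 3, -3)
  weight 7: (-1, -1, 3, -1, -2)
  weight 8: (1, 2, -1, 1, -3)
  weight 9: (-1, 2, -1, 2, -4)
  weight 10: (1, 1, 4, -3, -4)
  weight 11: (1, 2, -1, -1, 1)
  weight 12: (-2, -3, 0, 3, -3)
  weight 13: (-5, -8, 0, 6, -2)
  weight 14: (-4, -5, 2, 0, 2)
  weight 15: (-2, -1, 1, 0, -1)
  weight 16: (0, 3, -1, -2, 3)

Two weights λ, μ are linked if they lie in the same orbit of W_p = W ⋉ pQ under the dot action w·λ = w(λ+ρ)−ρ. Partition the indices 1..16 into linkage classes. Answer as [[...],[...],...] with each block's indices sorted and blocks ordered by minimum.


Cartan matrix: type D_5 (|W|=1920); un-permuting the 5 rows.

Folding the 16 weights λ_j+ρ into Ā_7 (reps in the given 5-coord order):

  [1] (2, 3, 0, 0, 2);  [2] (0, 1, 3, 0, 0);  [3] (0, 1, 3, 0, 0);  [4] (1, 0, 1, 1, 0);  [5] (0, 1, 3, 0, 0);  [6] (1, 2, 0, 0, 2);  [7] (0, 1, 3, 0, 0);  [8] (2, 3, 0, 0, 2);  [9] (0, 3, 0, 0, 3);  [10] (2, 3, 0, 0, 2);  [11] (2, 3, 0, 0, 2);  [12] (1, 2, 0, 0, 2);  [13] (0, 3, 0, 0, 3);  [14] (0, 1, 3, 0, 0);  [15] (1, 0, 1, 1, 0);  [16] (0, 3, 0, 0, 3)

Linkage partition of the 16 weights (5 classes, p=7):

[[1, 8, 10, 11], [2, 3, 5, 7, 14], [4, 15], [6, 12], [9, 13, 16]]


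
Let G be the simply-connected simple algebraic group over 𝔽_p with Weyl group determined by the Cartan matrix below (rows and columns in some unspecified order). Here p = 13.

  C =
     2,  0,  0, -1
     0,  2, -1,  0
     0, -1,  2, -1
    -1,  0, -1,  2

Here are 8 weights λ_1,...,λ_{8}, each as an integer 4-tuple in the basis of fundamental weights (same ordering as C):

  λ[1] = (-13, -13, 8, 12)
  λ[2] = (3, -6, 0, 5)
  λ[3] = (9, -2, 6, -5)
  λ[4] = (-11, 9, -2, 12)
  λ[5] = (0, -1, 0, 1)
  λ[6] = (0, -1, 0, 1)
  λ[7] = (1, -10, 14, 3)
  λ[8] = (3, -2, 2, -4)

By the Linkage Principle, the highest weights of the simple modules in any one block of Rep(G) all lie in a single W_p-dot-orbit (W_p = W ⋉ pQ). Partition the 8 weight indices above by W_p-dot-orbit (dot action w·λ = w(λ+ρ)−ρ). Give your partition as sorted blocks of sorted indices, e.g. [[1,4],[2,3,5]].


C ↔ A_4 under row/col permutation; |W(A_4)| = 120.

Folding the 8 weights λ_j+ρ into Ā_13 (reps in the given 4-coord order):

  1: (1, 0, 1, 2) · 2: (4, 1, 4, 2) · 3: (6, 1, 2, 4) · 4: (1, 0, 1, 2) · 5: (1, 0, 1, 2) · 6: (1, 0, 1, 2) · 7: (4, 1, 4, 2) · 8: (1, 0, 1, 2)

These 8 weights hit 3 W_13-dot-orbits; sizes (5, 2, 1):

[[1, 4, 5, 6, 8], [2, 7], [3]]


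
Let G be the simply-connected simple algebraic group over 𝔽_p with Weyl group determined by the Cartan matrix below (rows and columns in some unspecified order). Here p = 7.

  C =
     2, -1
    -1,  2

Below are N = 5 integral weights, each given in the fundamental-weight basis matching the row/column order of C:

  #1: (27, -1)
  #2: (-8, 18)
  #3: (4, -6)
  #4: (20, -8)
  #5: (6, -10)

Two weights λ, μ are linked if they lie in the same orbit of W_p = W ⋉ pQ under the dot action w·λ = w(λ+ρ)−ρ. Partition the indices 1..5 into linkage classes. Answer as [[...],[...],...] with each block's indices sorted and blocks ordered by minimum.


A_2 Cartan matrix, 2 simple roots permuted; ρ=(1,1).

W_7-reps of the 5 weights in Ā_7 (same 2-coord order as C):

  λ_1+ρ ↦ (7, 0)
  λ_2+ρ ↦ (0, 5)
  λ_3+ρ ↦ (0, 5)
  λ_4+ρ ↦ (7, 0)
  λ_5+ρ ↦ (0, 5)

These 5 weights hit 2 W_7-dot-orbits; sizes (2, 3):

[[1, 4], [2, 3, 5]]


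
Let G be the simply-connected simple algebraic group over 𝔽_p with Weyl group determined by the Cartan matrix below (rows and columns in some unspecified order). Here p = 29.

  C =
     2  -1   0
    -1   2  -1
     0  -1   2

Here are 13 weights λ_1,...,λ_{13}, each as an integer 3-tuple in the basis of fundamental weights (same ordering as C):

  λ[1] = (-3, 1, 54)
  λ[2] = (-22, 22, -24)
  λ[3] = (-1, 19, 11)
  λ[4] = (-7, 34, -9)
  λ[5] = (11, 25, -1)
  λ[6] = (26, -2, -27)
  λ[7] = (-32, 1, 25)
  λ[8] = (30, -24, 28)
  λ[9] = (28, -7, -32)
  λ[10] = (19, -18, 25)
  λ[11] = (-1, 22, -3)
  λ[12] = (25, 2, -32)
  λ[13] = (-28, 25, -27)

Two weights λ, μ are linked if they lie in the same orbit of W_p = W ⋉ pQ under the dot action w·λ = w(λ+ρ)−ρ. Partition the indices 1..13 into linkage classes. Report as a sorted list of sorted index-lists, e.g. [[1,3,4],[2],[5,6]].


Root system A_3: the 3×3 matrix C matches after relabeling.

Alcove-folded reps (p=29, 13 weights, presented ϖ-order):

    [1] (0, 26, 1)
    [2] (0, 21, 2)
    [3] (3, 17, 9)
    [4] (0, 21, 2)
    [5] (3, 17, 9)
    [6] (0, 26, 1)
    [7] (0, 26, 1)
    [8] (0, 21, 2)
    [9] (0, 21, 2)
    [10] (3, 17, 9)
    [11] (0, 21, 2)
    [12] (0, 26, 1)
    [13] (0, 26, 1)

3 distinct reps among the 13 weights ⇒ 3 W_29-linkage classes:

[[1, 6, 7, 12, 13], [2, 4, 8, 9, 11], [3, 5, 10]]


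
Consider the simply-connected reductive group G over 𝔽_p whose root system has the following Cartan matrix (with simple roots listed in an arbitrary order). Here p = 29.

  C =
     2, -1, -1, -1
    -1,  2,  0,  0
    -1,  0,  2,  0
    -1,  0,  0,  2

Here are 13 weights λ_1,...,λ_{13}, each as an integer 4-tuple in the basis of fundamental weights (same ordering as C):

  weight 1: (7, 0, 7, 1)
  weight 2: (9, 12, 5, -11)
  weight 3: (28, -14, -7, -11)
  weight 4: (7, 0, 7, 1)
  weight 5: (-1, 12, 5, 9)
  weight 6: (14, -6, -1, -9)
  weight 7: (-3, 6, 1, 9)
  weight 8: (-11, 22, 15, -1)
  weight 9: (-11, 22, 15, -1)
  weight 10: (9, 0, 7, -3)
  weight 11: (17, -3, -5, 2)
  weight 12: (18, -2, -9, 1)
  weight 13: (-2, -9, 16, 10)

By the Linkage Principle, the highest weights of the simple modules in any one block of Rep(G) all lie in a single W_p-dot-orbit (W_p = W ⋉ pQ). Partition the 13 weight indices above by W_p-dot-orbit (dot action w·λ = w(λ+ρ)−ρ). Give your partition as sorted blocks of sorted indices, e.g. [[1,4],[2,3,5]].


Type D_4, rank 4, |W|=192; reorder rows/cols to standard.

Alcove-folded reps (p=29, 13 weights, presented ϖ-order):

  1: (8, 1, 8, 2);  2: (0, 13, 6, 10);  3: (0, 13, 6, 10);  4: (8, 1, 8, 2);  5: (0, 13, 6, 10);  6: (2, 5, 0, 8);  7: (2, 5, 0, 8);  8: (0, 13, 6, 10);  9: (0, 13, 6, 10);  10: (8, 1, 8, 2);  11: (8, 2, 4, 3);  12: (8, 1, 8, 2);  13: (8, 1, 8, 2)

Linkage partition of the 13 weights (4 classes, p=29):

[[1, 4, 10, 12, 13], [2, 3, 5, 8, 9], [6, 7], [11]]


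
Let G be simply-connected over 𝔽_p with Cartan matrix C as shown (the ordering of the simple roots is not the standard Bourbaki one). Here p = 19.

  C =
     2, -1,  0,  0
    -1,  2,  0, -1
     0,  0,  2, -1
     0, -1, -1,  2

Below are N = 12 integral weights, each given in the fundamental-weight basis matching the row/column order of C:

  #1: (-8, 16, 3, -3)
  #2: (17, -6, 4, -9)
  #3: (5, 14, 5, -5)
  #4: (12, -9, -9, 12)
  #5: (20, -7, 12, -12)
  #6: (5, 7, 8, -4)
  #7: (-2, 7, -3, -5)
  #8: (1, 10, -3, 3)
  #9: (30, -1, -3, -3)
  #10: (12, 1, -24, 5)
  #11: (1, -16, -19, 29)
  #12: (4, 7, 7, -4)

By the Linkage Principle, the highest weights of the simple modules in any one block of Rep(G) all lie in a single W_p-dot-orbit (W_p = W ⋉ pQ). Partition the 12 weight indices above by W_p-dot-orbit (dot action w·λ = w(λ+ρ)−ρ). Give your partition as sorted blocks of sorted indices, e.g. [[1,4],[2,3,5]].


Dynkin diagram of C (from the 6 off-diagonal −1 entries): A_4.

Folding the 12 weights λ_j+ρ into Ā_19 (reps in the given 4-coord order):

  λ_1+ρ ↦ (7, 8, 2, 2);  λ_2+ρ ↦ (5, 5, 5, 3);  λ_3+ρ ↦ (2, 11, 2, 2);  λ_4+ρ ↦ (5, 5, 5, 3);  λ_5+ρ ↦ (2, 11, 2, 2);  λ_6+ρ ↦ (5, 5, 5, 3);  λ_7+ρ ↦ (1, 1, 4, 2);  λ_8+ρ ↦ (2, 11, 2, 2);  λ_9+ρ ↦ (7, 8, 2, 2);  λ_10+ρ ↦ (2, 11, 2, 2);  λ_11+ρ ↦ (1, 1, 4, 2);  λ_12+ρ ↦ (5, 5, 5, 3)

4 distinct reps among the 12 weights ⇒ 4 W_19-linkage classes:

[[1, 9], [2, 4, 6, 12], [3, 5, 8, 10], [7, 11]]


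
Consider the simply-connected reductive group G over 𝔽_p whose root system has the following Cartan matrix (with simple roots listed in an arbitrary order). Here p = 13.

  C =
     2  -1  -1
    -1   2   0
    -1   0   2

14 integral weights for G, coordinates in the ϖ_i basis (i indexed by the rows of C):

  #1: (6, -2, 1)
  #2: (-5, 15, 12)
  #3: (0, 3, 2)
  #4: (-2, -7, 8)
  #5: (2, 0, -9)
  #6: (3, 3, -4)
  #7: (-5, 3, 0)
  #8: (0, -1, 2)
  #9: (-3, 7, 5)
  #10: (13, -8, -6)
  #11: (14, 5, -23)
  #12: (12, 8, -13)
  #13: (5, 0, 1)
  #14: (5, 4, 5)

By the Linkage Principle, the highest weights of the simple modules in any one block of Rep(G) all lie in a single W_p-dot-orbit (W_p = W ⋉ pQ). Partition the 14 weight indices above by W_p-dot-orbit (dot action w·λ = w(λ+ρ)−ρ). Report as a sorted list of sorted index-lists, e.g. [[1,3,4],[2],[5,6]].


C ↔ A_3 under row/col permutation; |W(A_3)| = 24.

Alcove-folded reps (p=13, 14 weights, presented ϖ-order):

  λ_1 → (6, 1, 2);  λ_2 → (1, 0, 3);  λ_3 → (1, 4, 3);  λ_4 → (6, 1, 2);  λ_5 → (1, 4, 3);  λ_6 → (1, 4, 3);  λ_7 → (1, 0, 3);  λ_8 → (1, 0, 3);  λ_9 → (2, 6, 4);  λ_10 → (2, 6, 4);  λ_11 → (2, 6, 4);  λ_12 → (1, 0, 3);  λ_13 → (6, 1, 2);  λ_14 → (6, 1, 2)

The 14 indices split into 4 linkage classes (same alcove rep ⇔ same W_13-dot-orbit):

[[1, 4, 13, 14], [2, 7, 8, 12], [3, 5, 6], [9, 10, 11]]


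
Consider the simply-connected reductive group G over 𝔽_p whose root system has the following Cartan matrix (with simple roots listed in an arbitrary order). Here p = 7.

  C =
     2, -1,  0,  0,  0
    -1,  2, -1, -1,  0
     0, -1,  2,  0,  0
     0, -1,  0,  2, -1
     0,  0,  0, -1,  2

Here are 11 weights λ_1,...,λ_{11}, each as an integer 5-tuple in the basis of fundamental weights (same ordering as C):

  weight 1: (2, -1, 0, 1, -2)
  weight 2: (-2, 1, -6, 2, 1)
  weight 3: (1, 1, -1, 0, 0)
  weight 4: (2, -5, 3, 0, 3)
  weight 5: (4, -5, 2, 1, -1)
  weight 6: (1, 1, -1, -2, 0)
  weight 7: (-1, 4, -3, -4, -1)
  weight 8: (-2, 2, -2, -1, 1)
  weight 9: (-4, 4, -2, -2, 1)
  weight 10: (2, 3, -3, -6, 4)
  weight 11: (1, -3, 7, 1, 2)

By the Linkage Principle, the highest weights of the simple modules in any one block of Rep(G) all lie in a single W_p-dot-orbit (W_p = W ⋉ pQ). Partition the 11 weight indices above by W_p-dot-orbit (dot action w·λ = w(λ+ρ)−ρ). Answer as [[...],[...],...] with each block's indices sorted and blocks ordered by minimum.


Cartan matrix: type D_5 (|W|=1920); un-permuting the 5 rows.

Alcove-folded reps (p=7, 11 weights, presented ϖ-order):

  λ_1+ρ ↦ (3, 0, 1, 1, 1)
  λ_2+ρ ↦ (3, 0, 1, 1, 1)
  λ_3+ρ ↦ (2, 1, 0, 1, 0)
  λ_4+ρ ↦ (1, 0, 0, 2, 1)
  λ_5+ρ ↦ (1, 1, 1, 0, 2)
  λ_6+ρ ↦ (2, 1, 0, 1, 0)
  λ_7+ρ ↦ (0, 0, 2, 0, 3)
  λ_8+ρ ↦ (1, 1, 1, 0, 2)
  λ_9+ρ ↦ (3, 0, 1, 1, 1)
  λ_10+ρ ↦ (0, 2, 1, 0, 0)
  λ_11+ρ ↦ (3, 0, 1, 1, 1)

6 distinct reps among the 11 weights ⇒ 6 W_7-linkage classes:

[[1, 2, 9, 11], [3, 6], [4], [5, 8], [7], [10]]


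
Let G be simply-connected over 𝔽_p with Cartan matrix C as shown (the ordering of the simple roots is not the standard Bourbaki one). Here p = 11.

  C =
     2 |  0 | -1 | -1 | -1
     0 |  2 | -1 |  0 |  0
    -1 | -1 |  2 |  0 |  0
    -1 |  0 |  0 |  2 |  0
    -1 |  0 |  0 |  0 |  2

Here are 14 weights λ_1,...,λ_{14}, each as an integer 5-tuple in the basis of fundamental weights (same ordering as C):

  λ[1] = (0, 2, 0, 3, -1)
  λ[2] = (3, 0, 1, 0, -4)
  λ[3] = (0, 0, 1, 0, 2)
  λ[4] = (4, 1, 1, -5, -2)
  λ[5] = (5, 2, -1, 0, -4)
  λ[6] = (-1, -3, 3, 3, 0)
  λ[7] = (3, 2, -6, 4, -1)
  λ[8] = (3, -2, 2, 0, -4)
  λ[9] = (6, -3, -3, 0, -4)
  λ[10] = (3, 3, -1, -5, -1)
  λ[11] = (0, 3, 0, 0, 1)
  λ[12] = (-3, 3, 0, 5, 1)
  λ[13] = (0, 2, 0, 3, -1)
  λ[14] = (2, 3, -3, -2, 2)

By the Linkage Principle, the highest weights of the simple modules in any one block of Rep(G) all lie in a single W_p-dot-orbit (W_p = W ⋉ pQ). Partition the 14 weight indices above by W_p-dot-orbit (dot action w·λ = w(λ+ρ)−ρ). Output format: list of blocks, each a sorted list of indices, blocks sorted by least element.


Type D_5, rank 5, |W|=1920; reorder rows/cols to standard.

Ā_11 reps of the 14 weights (D_5, coords as presented):

  λ_1 → (1, 3, 1, 4, 0);  λ_2 → (1, 1, 2, 1, 3);  λ_3 → (1, 1, 2, 1, 3);  λ_4 → (0, 2, 2, 4, 1);  λ_5 → (1, 1, 2, 1, 3);  λ_6 → (0, 2, 2, 4, 1);  λ_7 → (0, 2, 2, 4, 1);  λ_8 → (1, 1, 2, 1, 3);  λ_9 → (0, 2, 2, 1, 3);  λ_10 → (0, 4, 0, 4, 0);  λ_11 → (1, 4, 1, 1, 2);  λ_12 → (1, 3, 1, 4, 0);  λ_13 → (1, 3, 1, 4, 0);  λ_14 → (0, 2, 2, 1, 3)

Linkage partition of the 14 weights (6 classes, p=11):

[[1, 12, 13], [2, 3, 5, 8], [4, 6, 7], [9, 14], [10], [11]]


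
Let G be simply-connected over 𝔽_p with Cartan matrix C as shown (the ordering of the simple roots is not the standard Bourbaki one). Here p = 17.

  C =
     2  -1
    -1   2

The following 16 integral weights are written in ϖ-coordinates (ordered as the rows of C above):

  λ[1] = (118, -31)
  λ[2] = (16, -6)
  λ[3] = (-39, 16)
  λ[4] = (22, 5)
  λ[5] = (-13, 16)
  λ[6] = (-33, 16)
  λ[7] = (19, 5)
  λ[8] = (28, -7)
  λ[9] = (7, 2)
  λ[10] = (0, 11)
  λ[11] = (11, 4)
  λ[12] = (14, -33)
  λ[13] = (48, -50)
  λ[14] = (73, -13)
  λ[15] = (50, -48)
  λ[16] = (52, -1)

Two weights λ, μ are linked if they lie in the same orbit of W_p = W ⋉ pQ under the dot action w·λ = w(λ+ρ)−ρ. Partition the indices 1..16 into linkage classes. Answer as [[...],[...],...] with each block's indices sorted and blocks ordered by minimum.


Cartan matrix: type A_2 (|W|=6); un-permuting the 2 rows.

Alcove-folded reps (p=17, 16 weights, presented ϖ-order):

  [1] (0, 4)
  [2] (12, 5)
  [3] (0, 4)
  [4] (5, 6)
  [5] (12, 5)
  [6] (2, 0)
  [7] (8, 3)
  [8] (5, 6)
  [9] (8, 3)
  [10] (1, 12)
  [11] (12, 5)
  [12] (2, 0)
  [13] (2, 0)
  [14] (5, 6)
  [15] (0, 4)
  [16] (2, 0)

Linkage partition of the 16 weights (6 classes, p=17):

[[1, 3, 15], [2, 5, 11], [4, 8, 14], [6, 12, 13, 16], [7, 9], [10]]


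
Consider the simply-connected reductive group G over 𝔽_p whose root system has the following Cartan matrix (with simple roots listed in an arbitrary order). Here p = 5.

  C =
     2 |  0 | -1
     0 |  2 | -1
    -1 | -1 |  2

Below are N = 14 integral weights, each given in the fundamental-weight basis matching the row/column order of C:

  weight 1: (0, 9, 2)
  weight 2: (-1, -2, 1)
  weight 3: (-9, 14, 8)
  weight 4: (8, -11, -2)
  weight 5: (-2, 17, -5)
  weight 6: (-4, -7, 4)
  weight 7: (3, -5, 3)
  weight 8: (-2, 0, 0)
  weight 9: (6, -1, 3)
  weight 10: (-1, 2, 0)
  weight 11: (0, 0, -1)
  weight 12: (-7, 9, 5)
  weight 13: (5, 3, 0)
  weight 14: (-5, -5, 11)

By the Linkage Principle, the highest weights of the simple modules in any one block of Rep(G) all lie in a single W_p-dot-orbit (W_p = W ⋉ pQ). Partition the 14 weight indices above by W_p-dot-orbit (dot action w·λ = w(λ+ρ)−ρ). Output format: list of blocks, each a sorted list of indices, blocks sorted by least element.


Type A_3, rank 3, |W|=24; reorder rows/cols to standard.

Each λ_j+ρ reduced to Ā_5; 3-tuples below use C's row order:

    1: (0, 1, 1)
    2: (0, 1, 1)
    3: (0, 3, 1)
    4: (0, 1, 1)
    5: (0, 1, 3)
    6: (0, 1, 3)
    7: (1, 1, 0)
    8: (1, 1, 0)
    9: (0, 3, 1)
    10: (0, 3, 1)
    11: (1, 1, 0)
    12: (0, 4, 0)
    13: (1, 1, 0)
    14: (1, 1, 2)

These 14 weights hit 6 W_5-dot-orbits; sizes (3, 3, 2, 4, 1, 1):

[[1, 2, 4], [3, 9, 10], [5, 6], [7, 8, 11, 13], [12], [14]]


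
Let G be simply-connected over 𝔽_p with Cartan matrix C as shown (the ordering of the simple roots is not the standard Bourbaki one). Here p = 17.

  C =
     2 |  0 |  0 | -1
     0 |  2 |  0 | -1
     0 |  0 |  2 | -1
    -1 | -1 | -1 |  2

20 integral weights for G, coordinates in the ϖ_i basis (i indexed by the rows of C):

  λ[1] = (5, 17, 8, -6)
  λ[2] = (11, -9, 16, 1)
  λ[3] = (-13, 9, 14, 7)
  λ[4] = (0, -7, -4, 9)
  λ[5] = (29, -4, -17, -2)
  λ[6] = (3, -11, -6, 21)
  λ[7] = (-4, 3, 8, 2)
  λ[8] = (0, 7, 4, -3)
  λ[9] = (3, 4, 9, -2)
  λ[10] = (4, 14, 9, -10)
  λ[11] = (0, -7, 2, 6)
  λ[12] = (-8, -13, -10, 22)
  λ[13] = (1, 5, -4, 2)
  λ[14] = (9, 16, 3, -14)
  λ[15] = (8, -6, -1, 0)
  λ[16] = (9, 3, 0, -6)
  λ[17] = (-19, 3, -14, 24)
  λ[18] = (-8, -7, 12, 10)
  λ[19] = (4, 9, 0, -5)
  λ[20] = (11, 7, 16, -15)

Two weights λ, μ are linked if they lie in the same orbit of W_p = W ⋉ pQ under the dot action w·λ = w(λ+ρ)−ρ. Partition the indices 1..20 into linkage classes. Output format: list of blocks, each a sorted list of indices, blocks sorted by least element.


Dynkin diagram of C (from the 6 off-diagonal −1 entries): D_4.

W_17-reps of the 20 weights in Ā_17 (same 4-coord order as C):

  1: (4, 6, 1, 1)
  2: (2, 6, 3, 0)
  3: (4, 6, 1, 1)
  4: (1, 6, 3, 1)
  5: (3, 4, 9, 0)
  6: (5, 1, 4, 0)
  7: (3, 4, 9, 0)
  8: (1, 6, 3, 1)
  9: (3, 4, 9, 0)
  10: (4, 6, 1, 1)
  11: (1, 6, 3, 1)
  12: (1, 6, 3, 1)
  13: (2, 6, 3, 0)
  14: (3, 4, 9, 0)
  15: (5, 1, 4, 0)
  16: (5, 1, 4, 0)
  17: (4, 6, 1, 1)
  18: (0, 1, 6, 4)
  19: (1, 6, 3, 1)
  20: (2, 6, 3, 0)

Partition of {1..20} into 6 W_17-dot-orbits:

[[1, 3, 10, 17], [2, 13, 20], [4, 8, 11, 12, 19], [5, 7, 9, 14], [6, 15, 16], [18]]


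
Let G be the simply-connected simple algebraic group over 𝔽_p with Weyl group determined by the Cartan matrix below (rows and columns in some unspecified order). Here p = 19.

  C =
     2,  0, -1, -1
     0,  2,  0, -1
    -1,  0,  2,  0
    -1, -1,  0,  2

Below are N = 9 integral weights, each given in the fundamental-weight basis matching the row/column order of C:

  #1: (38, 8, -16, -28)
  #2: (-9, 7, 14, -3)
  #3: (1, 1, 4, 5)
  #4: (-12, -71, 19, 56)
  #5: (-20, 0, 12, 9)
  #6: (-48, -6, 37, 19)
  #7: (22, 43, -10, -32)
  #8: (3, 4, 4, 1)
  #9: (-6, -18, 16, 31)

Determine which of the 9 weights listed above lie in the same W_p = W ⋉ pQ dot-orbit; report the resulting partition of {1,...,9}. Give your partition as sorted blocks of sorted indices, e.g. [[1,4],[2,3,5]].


Dynkin diagram of C (from the 6 off-diagonal −1 entries): A_4.

Each λ_j+ρ reduced to Ā_19; 4-tuples below use C's row order:

  [1] (4, 1, 3, 1) · [2] (2, 2, 5, 6) · [3] (2, 2, 5, 6) · [4] (4, 8, 6, 1) · [5] (4, 8, 6, 1) · [6] (4, 8, 6, 1) · [7] (2, 2, 5, 6) · [8] (4, 5, 5, 2) · [9] (2, 2, 5, 6)

Linkage partition of the 9 weights (4 classes, p=19):

[[1], [2, 3, 7, 9], [4, 5, 6], [8]]


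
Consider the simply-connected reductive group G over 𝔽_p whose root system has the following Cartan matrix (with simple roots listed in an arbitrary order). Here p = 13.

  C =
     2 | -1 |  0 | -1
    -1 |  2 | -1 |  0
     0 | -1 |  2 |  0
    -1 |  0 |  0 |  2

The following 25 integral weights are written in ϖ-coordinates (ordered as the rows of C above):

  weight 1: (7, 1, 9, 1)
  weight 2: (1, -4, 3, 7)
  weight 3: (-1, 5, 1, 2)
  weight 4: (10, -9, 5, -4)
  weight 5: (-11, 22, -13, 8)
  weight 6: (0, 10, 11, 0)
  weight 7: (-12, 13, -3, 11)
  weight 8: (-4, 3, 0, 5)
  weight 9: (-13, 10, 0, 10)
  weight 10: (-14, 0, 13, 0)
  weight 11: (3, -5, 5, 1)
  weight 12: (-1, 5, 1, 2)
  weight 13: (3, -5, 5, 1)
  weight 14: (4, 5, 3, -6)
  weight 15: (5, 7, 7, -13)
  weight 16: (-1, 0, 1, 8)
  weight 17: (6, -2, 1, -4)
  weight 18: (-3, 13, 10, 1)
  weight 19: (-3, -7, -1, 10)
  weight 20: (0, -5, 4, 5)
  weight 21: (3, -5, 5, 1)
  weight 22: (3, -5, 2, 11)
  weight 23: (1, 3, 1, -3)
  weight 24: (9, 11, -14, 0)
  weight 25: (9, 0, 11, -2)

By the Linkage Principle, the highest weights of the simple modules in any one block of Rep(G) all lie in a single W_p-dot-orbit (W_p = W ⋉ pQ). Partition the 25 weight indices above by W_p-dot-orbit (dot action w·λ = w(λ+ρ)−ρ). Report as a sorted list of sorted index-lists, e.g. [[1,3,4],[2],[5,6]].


Dynkin diagram of C (from the 6 off-diagonal −1 entries): A_4.

Ā_13 reps of the 25 weights (A_4, coords as presented):

  1: (1, 2, 1, 7)
  2: (1, 2, 1, 7)
  3: (0, 6, 2, 3)
  4: (0, 6, 2, 3)
  5: (0, 1, 2, 9)
  6: (10, 1, 0, 1)
  7: (10, 1, 0, 1)
  8: (3, 1, 1, 3)
  9: (10, 1, 0, 1)
  10: (10, 1, 0, 1)
  11: (0, 4, 2, 2)
  12: (0, 6, 2, 3)
  13: (0, 4, 2, 2)
  14: (0, 6, 2, 3)
  15: (3, 1, 1, 3)
  16: (0, 1, 2, 9)
  17: (3, 1, 1, 3)
  18: (10, 1, 0, 1)
  19: (0, 6, 2, 3)
  20: (3, 1, 1, 3)
  21: (0, 4, 2, 2)
  22: (0, 1, 2, 9)
  23: (0, 4, 2, 2)
  24: (0, 1, 2, 9)
  25: (0, 1, 2, 9)

6 distinct reps among the 25 weights ⇒ 6 W_13-linkage classes:

[[1, 2], [3, 4, 12, 14, 19], [5, 16, 22, 24, 25], [6, 7, 9, 10, 18], [8, 15, 17, 20], [11, 13, 21, 23]]
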